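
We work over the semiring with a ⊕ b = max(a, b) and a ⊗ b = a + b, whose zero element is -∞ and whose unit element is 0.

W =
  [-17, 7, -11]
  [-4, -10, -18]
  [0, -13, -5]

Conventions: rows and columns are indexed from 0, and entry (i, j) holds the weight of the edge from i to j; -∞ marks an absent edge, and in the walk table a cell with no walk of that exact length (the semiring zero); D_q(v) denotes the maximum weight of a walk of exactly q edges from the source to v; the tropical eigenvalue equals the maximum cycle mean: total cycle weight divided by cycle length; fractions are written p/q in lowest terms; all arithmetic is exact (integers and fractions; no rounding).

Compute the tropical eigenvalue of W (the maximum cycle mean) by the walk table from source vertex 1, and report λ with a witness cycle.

q=0: [-∞, 0, -∞]
q=1: [-4, -10, -18]
q=2: [-14, 3, -15]
q=3: [-1, -7, -15]
Optimal cycle mean attained by: cycle 0->1->0, total 7 + (-4), length 2.
Answer: λ = 3/2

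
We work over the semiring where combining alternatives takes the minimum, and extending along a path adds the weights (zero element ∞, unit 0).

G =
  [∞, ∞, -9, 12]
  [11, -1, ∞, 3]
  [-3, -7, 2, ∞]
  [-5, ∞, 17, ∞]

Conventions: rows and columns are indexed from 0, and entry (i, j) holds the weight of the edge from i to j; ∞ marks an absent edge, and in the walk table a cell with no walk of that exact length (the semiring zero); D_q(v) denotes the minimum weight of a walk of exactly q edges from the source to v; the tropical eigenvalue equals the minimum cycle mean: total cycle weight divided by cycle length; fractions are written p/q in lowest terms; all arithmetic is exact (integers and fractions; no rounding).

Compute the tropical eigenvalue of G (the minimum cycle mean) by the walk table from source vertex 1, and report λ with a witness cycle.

q=0: [∞, 0, ∞, ∞]
q=1: [11, -1, ∞, 3]
q=2: [-2, -2, 2, 2]
q=3: [-3, -5, -11, 1]
q=4: [-14, -18, -12, -2]
Optimal cycle mean attained by: cycle 0->2->0, total (-9) + (-3), length 2.
Answer: λ = -6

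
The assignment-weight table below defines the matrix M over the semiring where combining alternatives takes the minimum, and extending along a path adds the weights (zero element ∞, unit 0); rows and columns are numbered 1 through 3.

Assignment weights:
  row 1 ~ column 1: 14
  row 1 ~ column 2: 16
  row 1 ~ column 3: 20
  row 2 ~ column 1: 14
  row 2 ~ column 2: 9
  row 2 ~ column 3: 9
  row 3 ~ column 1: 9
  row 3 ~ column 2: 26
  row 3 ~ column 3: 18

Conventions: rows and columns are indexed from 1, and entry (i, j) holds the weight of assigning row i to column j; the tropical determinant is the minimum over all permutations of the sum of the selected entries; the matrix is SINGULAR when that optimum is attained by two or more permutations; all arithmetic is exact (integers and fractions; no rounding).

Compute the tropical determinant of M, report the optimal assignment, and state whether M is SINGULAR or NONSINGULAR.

σ = (1, 2, 3): 14 + 9 + 18 = 41
σ = (1, 3, 2): 14 + 9 + 26 = 49
σ = (2, 1, 3): 16 + 14 + 18 = 48
σ = (2, 3, 1): 16 + 9 + 9 = 34
σ = (3, 1, 2): 20 + 14 + 26 = 60
σ = (3, 2, 1): 20 + 9 + 9 = 38
Optimal value attained by: σ = (2, 3, 1).
Answer: det⊕(M) = 34; verdict: NONSINGULAR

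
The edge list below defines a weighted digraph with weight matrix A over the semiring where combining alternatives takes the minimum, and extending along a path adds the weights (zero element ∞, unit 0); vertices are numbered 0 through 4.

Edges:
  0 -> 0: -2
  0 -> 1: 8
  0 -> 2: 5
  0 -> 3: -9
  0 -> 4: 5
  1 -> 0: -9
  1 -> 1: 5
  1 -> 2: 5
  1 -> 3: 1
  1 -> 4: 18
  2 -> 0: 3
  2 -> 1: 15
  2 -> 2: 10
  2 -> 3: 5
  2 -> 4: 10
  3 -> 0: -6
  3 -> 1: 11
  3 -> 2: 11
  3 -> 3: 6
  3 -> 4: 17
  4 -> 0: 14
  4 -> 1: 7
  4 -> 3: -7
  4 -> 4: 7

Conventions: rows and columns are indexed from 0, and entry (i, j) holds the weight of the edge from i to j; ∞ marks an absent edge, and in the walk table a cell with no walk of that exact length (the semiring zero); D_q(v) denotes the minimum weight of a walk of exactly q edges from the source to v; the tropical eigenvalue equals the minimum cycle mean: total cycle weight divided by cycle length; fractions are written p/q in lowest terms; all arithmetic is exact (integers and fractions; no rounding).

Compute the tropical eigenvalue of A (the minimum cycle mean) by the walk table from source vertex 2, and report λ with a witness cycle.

q=0: [∞, ∞, 0, ∞, ∞]
q=1: [3, 15, 10, 5, 10]
q=2: [-1, 11, 8, -6, 8]
q=3: [-12, 5, 4, -10, 4]
q=4: [-16, -4, -7, -21, -7]
q=5: [-27, -10, -11, -25, -11]
Optimal cycle mean attained by: cycle 0->3->0, total (-9) + (-6), length 2.
Answer: λ = -15/2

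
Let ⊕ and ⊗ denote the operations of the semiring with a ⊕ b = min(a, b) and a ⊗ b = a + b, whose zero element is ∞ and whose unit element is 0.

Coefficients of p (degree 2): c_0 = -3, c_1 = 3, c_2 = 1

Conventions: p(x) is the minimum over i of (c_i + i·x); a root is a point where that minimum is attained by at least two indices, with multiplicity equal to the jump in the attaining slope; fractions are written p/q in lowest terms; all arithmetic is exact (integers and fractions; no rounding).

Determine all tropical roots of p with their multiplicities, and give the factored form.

hull edge (i=0, c=-3) to (i=2, c=1): slope 2, span 2
Factored form: p(x) = 1 ⊗ (x ⊕ (-2)) ⊗ (x ⊕ (-2))
Answer: roots = -2 (mult 2)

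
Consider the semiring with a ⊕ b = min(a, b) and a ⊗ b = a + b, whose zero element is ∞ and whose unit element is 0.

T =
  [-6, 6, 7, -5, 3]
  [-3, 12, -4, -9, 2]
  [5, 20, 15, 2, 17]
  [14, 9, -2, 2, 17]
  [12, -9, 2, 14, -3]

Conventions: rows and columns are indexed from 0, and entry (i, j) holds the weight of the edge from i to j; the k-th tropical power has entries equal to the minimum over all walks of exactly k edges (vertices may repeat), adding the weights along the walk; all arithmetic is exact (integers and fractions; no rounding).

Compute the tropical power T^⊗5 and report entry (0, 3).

T^⊗2:
  [-12, -6, -7, -11, -3]
  [-9, -7, -11, -8, -1]
  [-1, 8, 0, 0, 8]
  [3, 8, 0, 0, 11]
  [-12, -12, -13, -18, -7]
T^⊗3:
  [-18, -12, -13, -17, -9]
  [-15, -10, -11, -16, -6]
  [-7, -1, -2, -6, 2]
  [-3, 2, -2, -2, 6]
  [-18, -16, -20, -21, -10]
T^⊗4:
  [-24, -18, -19, -23, -15]
  [-21, -15, -18, -20, -12]
  [-13, -7, -8, -12, -4]
  [-9, -3, -4, -8, 0]
  [-24, -19, -23, -25, -15]
T^⊗5:
  [-30, -24, -25, -29, -21]
  [-27, -21, -22, -26, -18]
  [-19, -13, -14, -18, -10]
  [-15, -9, -10, -14, -6]
  [-30, -24, -27, -29, -21]
Key observation: the optimum is the walk 0->0->0->0->0->3, with weight (-6) + (-6) + (-6) + (-6) + (-5) = -29.
Optimal value attained by: walk 0->0->0->0->0->3.
Answer: (T^⊗5)[0][3] = -29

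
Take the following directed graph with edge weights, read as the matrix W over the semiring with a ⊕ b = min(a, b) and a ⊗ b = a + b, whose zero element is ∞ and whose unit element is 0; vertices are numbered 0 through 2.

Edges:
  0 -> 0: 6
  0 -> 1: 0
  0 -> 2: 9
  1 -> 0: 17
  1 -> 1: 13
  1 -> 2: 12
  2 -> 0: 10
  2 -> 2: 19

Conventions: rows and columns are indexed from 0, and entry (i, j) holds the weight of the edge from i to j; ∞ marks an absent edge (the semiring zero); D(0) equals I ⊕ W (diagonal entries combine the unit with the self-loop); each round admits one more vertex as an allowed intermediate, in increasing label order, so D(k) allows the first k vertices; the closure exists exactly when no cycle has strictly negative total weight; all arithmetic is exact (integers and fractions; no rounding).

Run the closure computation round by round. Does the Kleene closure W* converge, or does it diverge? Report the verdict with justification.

D(0):
  [0, 0, 9]
  [17, 0, 12]
  [10, ∞, 0]
D(1):
  [0, 0, 9]
  [17, 0, 12]
  [10, 10, 0]
D(2):
  [0, 0, 9]
  [17, 0, 12]
  [10, 10, 0]
D(3):
  [0, 0, 9]
  [17, 0, 12]
  [10, 10, 0]
Key observation: every diagonal entry stays at the unit through all rounds, so no improving cycle exists.
Answer: CONVERGES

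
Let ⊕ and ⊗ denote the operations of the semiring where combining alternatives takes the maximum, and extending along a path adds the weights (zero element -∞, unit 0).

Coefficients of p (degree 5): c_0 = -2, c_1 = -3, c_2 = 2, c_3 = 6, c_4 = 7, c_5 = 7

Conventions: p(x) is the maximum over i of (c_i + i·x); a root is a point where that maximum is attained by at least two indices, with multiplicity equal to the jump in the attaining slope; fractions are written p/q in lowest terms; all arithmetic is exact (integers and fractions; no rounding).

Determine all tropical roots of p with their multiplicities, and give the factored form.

hull edge (i=0, c=-2) to (i=3, c=6): slope 8/3, span 3
hull edge (i=3, c=6) to (i=4, c=7): slope 1, span 1
hull edge (i=4, c=7) to (i=5, c=7): slope 0, span 1
Factored form: p(x) = 7 ⊗ (x ⊕ (-8/3)) ⊗ (x ⊕ (-8/3)) ⊗ (x ⊕ (-8/3)) ⊗ (x ⊕ (-1)) ⊗ (x ⊕ 0)
Answer: roots = -8/3 (mult 3), -1 (mult 1), 0 (mult 1)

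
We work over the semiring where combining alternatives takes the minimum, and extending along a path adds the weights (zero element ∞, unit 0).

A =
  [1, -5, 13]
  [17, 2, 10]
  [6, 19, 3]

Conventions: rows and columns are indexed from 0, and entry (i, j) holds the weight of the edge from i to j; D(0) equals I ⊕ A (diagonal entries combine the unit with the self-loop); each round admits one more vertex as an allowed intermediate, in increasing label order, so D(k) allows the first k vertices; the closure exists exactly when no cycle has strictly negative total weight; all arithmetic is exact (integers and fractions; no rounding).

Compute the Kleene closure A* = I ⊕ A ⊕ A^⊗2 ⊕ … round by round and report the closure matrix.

D(0):
  [0, -5, 13]
  [17, 0, 10]
  [6, 19, 0]
D(1):
  [0, -5, 13]
  [17, 0, 10]
  [6, 1, 0]
D(2):
  [0, -5, 5]
  [17, 0, 10]
  [6, 1, 0]
D(3):
  [0, -5, 5]
  [16, 0, 10]
  [6, 1, 0]
Answer: A* = [[0, -5, 5], [16, 0, 10], [6, 1, 0]]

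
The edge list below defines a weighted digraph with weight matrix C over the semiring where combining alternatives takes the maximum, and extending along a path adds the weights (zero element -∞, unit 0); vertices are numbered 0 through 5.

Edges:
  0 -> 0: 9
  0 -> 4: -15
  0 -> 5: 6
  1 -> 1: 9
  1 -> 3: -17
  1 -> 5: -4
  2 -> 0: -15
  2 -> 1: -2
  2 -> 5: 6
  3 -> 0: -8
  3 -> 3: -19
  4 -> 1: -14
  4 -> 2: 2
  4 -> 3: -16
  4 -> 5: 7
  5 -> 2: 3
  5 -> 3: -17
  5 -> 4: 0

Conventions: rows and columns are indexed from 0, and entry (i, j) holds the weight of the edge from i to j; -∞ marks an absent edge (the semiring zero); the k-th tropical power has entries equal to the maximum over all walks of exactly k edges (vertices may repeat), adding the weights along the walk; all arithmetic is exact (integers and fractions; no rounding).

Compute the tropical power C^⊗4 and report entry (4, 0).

C^⊗2:
  [18, -29, 9, -11, 6, 15]
  [-25, 18, -1, -8, -4, 5]
  [-6, 7, 9, -11, 6, -6]
  [1, -∞, -∞, -38, -23, -2]
  [-13, 0, 10, -10, 7, 8]
  [-12, 1, 2, -16, -∞, 9]
C^⊗3:
  [27, 7, 18, -2, 15, 24]
  [-16, 27, 8, 1, 5, 14]
  [3, 16, 8, -10, -6, 15]
  [10, -37, 1, -19, -2, 7]
  [-4, 9, 11, -9, 8, 16]
  [-3, 10, 12, -8, 9, 8]
C^⊗4:
  [36, 16, 27, 7, 24, 33]
  [-7, 36, 17, 10, 14, 23]
  [12, 25, 18, -1, 15, 14]
  [19, -1, 10, -10, 7, 16]
  [5, 18, 19, -1, 16, 17]
  [6, 19, 11, -7, 8, 18]
Key observation: the optimum is the walk 4->2->0->0->0, with weight 2 + (-15) + 9 + 9 = 5.
Optimal value attained by: walk 4->2->0->0->0.
Answer: (C^⊗4)[4][0] = 5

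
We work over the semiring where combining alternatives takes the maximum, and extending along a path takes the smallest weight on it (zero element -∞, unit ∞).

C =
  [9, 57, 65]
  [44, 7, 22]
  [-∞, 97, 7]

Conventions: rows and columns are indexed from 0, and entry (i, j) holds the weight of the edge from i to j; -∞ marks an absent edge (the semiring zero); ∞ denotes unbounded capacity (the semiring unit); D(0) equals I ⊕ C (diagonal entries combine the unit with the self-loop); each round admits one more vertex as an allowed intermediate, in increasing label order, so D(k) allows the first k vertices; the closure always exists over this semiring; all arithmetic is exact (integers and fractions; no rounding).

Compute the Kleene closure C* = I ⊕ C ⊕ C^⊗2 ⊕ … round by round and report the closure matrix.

D(0):
  [∞, 57, 65]
  [44, ∞, 22]
  [-∞, 97, ∞]
D(1):
  [∞, 57, 65]
  [44, ∞, 44]
  [-∞, 97, ∞]
D(2):
  [∞, 57, 65]
  [44, ∞, 44]
  [44, 97, ∞]
D(3):
  [∞, 65, 65]
  [44, ∞, 44]
  [44, 97, ∞]
Answer: C* = [[∞, 65, 65], [44, ∞, 44], [44, 97, ∞]]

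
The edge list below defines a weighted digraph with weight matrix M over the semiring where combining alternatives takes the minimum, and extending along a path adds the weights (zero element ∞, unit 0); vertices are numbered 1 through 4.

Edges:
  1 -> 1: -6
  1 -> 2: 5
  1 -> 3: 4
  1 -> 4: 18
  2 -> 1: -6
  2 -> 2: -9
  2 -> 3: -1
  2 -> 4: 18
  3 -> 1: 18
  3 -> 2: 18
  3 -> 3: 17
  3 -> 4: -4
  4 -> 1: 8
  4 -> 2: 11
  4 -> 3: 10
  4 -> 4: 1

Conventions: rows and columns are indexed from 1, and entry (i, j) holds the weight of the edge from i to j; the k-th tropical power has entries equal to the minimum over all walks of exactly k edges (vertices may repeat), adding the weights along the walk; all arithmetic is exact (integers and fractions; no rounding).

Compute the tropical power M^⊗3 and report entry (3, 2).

M^⊗2:
  [-12, -4, -2, 0]
  [-15, -18, -10, -5]
  [4, 7, 6, -3]
  [2, 2, 10, 2]
M^⊗3:
  [-18, -13, -8, -6]
  [-24, -27, -19, -14]
  [-2, -2, 6, -2]
  [-4, -7, 1, 3]
Key observation: the optimum is the walk 3->4->2->2, with weight (-4) + 11 + (-9) = -2.
Optimal value attained by: walk 3->4->2->2.
Answer: (M^⊗3)[3][2] = -2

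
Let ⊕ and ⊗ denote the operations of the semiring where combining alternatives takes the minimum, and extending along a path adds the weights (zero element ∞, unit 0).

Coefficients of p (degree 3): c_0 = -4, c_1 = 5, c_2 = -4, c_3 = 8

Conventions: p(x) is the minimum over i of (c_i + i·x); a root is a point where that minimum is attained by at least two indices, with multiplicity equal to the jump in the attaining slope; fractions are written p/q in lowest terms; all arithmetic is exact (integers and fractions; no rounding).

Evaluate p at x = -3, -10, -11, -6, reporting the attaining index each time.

p(-3) = min(-4+0·(-3)=-4, 5+1·(-3)=2, -4+2·(-3)=-10, 8+3·(-3)=-1) = -10 (attained by i=2)
p(-10) = min(-4+0·(-10)=-4, 5+1·(-10)=-5, -4+2·(-10)=-24, 8+3·(-10)=-22) = -24 (attained by i=2)
p(-11) = min(-4+0·(-11)=-4, 5+1·(-11)=-6, -4+2·(-11)=-26, 8+3·(-11)=-25) = -26 (attained by i=2)
p(-6) = min(-4+0·(-6)=-4, 5+1·(-6)=-1, -4+2·(-6)=-16, 8+3·(-6)=-10) = -16 (attained by i=2)
Answer: p(-3) = -10; p(-10) = -24; p(-11) = -26; p(-6) = -16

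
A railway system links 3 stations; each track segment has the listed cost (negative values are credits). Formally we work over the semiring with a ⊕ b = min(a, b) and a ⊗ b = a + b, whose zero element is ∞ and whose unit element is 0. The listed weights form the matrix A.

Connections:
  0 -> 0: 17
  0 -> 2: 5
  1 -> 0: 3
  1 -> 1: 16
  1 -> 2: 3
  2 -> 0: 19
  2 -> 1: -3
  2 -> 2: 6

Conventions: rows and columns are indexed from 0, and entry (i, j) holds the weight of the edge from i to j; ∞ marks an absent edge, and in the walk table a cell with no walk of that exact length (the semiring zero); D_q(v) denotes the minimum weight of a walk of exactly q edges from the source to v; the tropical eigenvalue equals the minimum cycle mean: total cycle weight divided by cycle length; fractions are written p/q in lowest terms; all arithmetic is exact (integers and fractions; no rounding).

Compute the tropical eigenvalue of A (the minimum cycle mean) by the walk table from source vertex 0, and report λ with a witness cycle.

q=0: [0, ∞, ∞]
q=1: [17, ∞, 5]
q=2: [24, 2, 11]
q=3: [5, 8, 5]
Optimal cycle mean attained by: cycle 1->2->1, total 3 + (-3), length 2.
Answer: λ = 0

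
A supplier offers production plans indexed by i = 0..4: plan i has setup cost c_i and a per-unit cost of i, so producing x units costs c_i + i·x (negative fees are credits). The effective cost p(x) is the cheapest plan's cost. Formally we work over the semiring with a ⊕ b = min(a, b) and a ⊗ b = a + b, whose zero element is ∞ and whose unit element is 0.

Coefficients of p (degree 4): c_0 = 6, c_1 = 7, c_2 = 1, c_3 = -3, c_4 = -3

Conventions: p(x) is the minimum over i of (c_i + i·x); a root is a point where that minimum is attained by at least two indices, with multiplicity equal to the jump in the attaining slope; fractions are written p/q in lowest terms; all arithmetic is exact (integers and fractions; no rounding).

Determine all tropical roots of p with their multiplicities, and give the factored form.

hull edge (i=0, c=6) to (i=3, c=-3): slope -3, span 3
hull edge (i=3, c=-3) to (i=4, c=-3): slope 0, span 1
Factored form: p(x) = -3 ⊗ (x ⊕ 0) ⊗ (x ⊕ 3) ⊗ (x ⊕ 3) ⊗ (x ⊕ 3)
Answer: roots = 0 (mult 1), 3 (mult 3)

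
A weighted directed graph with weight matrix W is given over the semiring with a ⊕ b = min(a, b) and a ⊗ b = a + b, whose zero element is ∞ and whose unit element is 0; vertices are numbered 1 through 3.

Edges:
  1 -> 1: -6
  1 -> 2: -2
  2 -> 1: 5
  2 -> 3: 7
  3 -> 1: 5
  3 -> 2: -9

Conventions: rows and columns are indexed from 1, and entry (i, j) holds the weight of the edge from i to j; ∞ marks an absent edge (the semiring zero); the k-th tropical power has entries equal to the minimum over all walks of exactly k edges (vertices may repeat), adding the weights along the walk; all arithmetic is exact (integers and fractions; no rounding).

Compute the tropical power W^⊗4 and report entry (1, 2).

W^⊗2:
  [-12, -8, 5]
  [-1, -2, ∞]
  [-4, 3, -2]
W^⊗3:
  [-18, -14, -1]
  [-7, -3, 5]
  [-10, -11, 10]
W^⊗4:
  [-24, -20, -7]
  [-13, -9, 4]
  [-16, -12, -4]
Key observation: the optimum is the walk 1->1->1->1->2, with weight (-6) + (-6) + (-6) + (-2) = -20.
Optimal value attained by: walk 1->1->1->1->2.
Answer: (W^⊗4)[1][2] = -20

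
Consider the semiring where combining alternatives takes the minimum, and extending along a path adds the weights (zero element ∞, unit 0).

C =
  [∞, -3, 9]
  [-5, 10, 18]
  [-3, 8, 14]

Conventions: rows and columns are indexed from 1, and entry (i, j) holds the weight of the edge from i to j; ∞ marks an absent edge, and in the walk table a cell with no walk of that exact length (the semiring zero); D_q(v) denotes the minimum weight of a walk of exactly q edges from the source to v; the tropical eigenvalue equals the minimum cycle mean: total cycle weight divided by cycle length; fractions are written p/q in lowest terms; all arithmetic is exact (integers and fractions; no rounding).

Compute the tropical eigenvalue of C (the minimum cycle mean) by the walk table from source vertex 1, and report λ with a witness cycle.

q=0: [0, ∞, ∞]
q=1: [∞, -3, 9]
q=2: [-8, 7, 15]
q=3: [2, -11, 1]
Optimal cycle mean attained by: cycle 1->2->1, total (-3) + (-5), length 2.
Answer: λ = -4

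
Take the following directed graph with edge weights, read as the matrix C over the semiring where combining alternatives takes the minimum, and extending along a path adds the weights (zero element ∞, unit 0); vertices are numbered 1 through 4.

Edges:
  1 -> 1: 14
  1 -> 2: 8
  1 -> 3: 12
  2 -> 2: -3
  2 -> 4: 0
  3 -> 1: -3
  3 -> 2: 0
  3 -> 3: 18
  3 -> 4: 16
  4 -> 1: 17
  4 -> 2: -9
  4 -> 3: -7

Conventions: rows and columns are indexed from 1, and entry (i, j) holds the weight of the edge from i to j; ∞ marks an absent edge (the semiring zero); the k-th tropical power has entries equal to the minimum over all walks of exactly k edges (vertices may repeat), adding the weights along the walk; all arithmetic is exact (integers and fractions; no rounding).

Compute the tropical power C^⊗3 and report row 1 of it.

C^⊗2:
  [9, 5, 26, 8]
  [17, -9, -7, -3]
  [11, -3, 9, 0]
  [-10, -12, 11, -9]
C^⊗3:
  [23, -1, 1, 5]
  [-10, -12, -10, -9]
  [6, -9, -7, -3]
  [4, -18, -16, -12]
Answer: row 1 of C^⊗3 = [23, -1, 1, 5]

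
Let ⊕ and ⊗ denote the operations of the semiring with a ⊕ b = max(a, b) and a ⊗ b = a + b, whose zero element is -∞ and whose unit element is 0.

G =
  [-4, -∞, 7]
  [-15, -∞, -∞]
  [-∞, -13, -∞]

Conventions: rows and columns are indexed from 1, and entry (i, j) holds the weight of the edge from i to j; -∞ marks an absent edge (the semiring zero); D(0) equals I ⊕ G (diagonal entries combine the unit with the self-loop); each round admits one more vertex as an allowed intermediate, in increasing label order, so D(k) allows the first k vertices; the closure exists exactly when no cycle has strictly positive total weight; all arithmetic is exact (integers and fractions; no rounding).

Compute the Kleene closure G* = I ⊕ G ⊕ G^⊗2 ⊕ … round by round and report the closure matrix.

D(0):
  [0, -∞, 7]
  [-15, 0, -∞]
  [-∞, -13, 0]
D(1):
  [0, -∞, 7]
  [-15, 0, -8]
  [-∞, -13, 0]
D(2):
  [0, -∞, 7]
  [-15, 0, -8]
  [-28, -13, 0]
D(3):
  [0, -6, 7]
  [-15, 0, -8]
  [-28, -13, 0]
Answer: G* = [[0, -6, 7], [-15, 0, -8], [-28, -13, 0]]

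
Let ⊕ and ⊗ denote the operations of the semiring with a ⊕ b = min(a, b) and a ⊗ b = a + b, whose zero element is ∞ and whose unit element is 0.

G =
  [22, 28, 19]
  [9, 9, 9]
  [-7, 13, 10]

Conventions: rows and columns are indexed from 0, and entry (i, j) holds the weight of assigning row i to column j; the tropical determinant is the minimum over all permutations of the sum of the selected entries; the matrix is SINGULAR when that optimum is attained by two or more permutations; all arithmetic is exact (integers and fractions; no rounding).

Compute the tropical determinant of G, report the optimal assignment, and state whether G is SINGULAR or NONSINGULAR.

σ = (0, 1, 2): 22 + 9 + 10 = 41
σ = (0, 2, 1): 22 + 9 + 13 = 44
σ = (1, 0, 2): 28 + 9 + 10 = 47
σ = (1, 2, 0): 28 + 9 + (-7) = 30
σ = (2, 0, 1): 19 + 9 + 13 = 41
σ = (2, 1, 0): 19 + 9 + (-7) = 21
Optimal value attained by: σ = (2, 1, 0).
Answer: det⊕(G) = 21; verdict: NONSINGULAR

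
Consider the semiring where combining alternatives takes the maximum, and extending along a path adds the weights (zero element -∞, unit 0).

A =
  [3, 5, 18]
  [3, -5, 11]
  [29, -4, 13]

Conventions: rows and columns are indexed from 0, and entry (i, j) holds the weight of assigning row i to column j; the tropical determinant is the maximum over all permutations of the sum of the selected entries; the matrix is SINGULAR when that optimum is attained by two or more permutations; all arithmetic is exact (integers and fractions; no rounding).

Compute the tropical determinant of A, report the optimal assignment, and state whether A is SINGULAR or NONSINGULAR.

σ = (0, 1, 2): 3 + (-5) + 13 = 11
σ = (0, 2, 1): 3 + 11 + (-4) = 10
σ = (1, 0, 2): 5 + 3 + 13 = 21
σ = (1, 2, 0): 5 + 11 + 29 = 45
σ = (2, 0, 1): 18 + 3 + (-4) = 17
σ = (2, 1, 0): 18 + (-5) + 29 = 42
Optimal value attained by: σ = (1, 2, 0).
Answer: det⊕(A) = 45; verdict: NONSINGULAR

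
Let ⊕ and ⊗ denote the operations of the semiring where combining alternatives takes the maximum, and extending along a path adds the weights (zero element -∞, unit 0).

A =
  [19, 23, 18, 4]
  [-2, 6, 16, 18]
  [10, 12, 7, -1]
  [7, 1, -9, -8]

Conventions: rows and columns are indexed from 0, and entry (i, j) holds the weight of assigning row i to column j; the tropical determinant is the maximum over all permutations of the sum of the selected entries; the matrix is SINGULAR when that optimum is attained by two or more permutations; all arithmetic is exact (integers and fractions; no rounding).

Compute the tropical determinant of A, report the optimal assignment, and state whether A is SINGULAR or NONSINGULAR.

σ = (0, 1, 2, 3): 19 + 6 + 7 + (-8) = 24
σ = (0, 1, 3, 2): 19 + 6 + (-1) + (-9) = 15
σ = (0, 2, 1, 3): 19 + 16 + 12 + (-8) = 39
σ = (0, 2, 3, 1): 19 + 16 + (-1) + 1 = 35
σ = (0, 3, 1, 2): 19 + 18 + 12 + (-9) = 40
σ = (0, 3, 2, 1): 19 + 18 + 7 + 1 = 45
σ = (1, 0, 2, 3): 23 + (-2) + 7 + (-8) = 20
σ = (1, 0, 3, 2): 23 + (-2) + (-1) + (-9) = 11
σ = (1, 2, 0, 3): 23 + 16 + 10 + (-8) = 41
σ = (1, 2, 3, 0): 23 + 16 + (-1) + 7 = 45
σ = (1, 3, 0, 2): 23 + 18 + 10 + (-9) = 42
σ = (1, 3, 2, 0): 23 + 18 + 7 + 7 = 55
σ = (2, 0, 1, 3): 18 + (-2) + 12 + (-8) = 20
σ = (2, 0, 3, 1): 18 + (-2) + (-1) + 1 = 16
σ = (2, 1, 0, 3): 18 + 6 + 10 + (-8) = 26
σ = (2, 1, 3, 0): 18 + 6 + (-1) + 7 = 30
σ = (2, 3, 0, 1): 18 + 18 + 10 + 1 = 47
σ = (2, 3, 1, 0): 18 + 18 + 12 + 7 = 55
σ = (3, 0, 1, 2): 4 + (-2) + 12 + (-9) = 5
σ = (3, 0, 2, 1): 4 + (-2) + 7 + 1 = 10
σ = (3, 1, 0, 2): 4 + 6 + 10 + (-9) = 11
σ = (3, 1, 2, 0): 4 + 6 + 7 + 7 = 24
σ = (3, 2, 0, 1): 4 + 16 + 10 + 1 = 31
σ = (3, 2, 1, 0): 4 + 16 + 12 + 7 = 39
Optimal value attained by: σ = (1, 3, 2, 0).
Answer: det⊕(A) = 55; verdict: SINGULAR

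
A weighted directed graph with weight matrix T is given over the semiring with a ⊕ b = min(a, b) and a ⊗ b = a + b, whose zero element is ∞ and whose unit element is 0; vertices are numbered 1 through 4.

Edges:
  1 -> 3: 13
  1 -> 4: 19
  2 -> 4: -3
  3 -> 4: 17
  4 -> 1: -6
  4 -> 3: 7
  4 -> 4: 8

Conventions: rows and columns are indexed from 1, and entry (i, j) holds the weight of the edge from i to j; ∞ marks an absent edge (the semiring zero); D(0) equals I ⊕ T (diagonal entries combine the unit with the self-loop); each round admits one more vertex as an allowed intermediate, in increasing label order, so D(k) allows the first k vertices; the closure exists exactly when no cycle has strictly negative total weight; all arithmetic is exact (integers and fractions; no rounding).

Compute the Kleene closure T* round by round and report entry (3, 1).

D(0):
  [0, ∞, 13, 19]
  [∞, 0, ∞, -3]
  [∞, ∞, 0, 17]
  [-6, ∞, 7, 0]
D(1):
  [0, ∞, 13, 19]
  [∞, 0, ∞, -3]
  [∞, ∞, 0, 17]
  [-6, ∞, 7, 0]
D(2):
  [0, ∞, 13, 19]
  [∞, 0, ∞, -3]
  [∞, ∞, 0, 17]
  [-6, ∞, 7, 0]
D(3):
  [0, ∞, 13, 19]
  [∞, 0, ∞, -3]
  [∞, ∞, 0, 17]
  [-6, ∞, 7, 0]
D(4):
  [0, ∞, 13, 19]
  [-9, 0, 4, -3]
  [11, ∞, 0, 17]
  [-6, ∞, 7, 0]
Answer: T*[3][1] = 11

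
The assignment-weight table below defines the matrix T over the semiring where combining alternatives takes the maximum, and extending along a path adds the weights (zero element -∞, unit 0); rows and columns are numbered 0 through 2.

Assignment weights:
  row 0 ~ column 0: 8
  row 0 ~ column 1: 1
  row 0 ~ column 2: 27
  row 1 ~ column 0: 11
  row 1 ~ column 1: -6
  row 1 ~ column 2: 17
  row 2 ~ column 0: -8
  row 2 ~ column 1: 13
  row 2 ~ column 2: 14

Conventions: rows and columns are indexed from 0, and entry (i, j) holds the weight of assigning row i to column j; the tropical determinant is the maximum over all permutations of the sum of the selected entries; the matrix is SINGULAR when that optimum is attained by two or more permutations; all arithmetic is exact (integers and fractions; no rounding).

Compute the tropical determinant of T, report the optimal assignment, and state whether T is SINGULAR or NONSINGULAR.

σ = (0, 1, 2): 8 + (-6) + 14 = 16
σ = (0, 2, 1): 8 + 17 + 13 = 38
σ = (1, 0, 2): 1 + 11 + 14 = 26
σ = (1, 2, 0): 1 + 17 + (-8) = 10
σ = (2, 0, 1): 27 + 11 + 13 = 51
σ = (2, 1, 0): 27 + (-6) + (-8) = 13
Optimal value attained by: σ = (2, 0, 1).
Answer: det⊕(T) = 51; verdict: NONSINGULAR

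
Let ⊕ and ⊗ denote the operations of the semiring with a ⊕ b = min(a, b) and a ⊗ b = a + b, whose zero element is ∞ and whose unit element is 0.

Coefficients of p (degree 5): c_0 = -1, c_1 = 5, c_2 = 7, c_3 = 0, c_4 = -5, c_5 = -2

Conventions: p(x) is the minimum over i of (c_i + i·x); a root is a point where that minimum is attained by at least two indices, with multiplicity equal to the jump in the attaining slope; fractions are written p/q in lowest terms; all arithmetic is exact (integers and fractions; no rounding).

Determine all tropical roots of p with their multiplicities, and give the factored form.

hull edge (i=0, c=-1) to (i=4, c=-5): slope -1, span 4
hull edge (i=4, c=-5) to (i=5, c=-2): slope 3, span 1
Factored form: p(x) = -2 ⊗ (x ⊕ (-3)) ⊗ (x ⊕ 1) ⊗ (x ⊕ 1) ⊗ (x ⊕ 1) ⊗ (x ⊕ 1)
Answer: roots = -3 (mult 1), 1 (mult 4)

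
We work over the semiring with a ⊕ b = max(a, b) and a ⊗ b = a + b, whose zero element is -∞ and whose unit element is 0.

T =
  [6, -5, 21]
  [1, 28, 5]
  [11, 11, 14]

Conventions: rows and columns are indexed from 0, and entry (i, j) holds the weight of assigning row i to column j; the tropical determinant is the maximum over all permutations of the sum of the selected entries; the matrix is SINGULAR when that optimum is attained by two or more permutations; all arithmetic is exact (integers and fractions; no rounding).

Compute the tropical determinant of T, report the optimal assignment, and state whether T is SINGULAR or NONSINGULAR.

σ = (0, 1, 2): 6 + 28 + 14 = 48
σ = (0, 2, 1): 6 + 5 + 11 = 22
σ = (1, 0, 2): (-5) + 1 + 14 = 10
σ = (1, 2, 0): (-5) + 5 + 11 = 11
σ = (2, 0, 1): 21 + 1 + 11 = 33
σ = (2, 1, 0): 21 + 28 + 11 = 60
Optimal value attained by: σ = (2, 1, 0).
Answer: det⊕(T) = 60; verdict: NONSINGULAR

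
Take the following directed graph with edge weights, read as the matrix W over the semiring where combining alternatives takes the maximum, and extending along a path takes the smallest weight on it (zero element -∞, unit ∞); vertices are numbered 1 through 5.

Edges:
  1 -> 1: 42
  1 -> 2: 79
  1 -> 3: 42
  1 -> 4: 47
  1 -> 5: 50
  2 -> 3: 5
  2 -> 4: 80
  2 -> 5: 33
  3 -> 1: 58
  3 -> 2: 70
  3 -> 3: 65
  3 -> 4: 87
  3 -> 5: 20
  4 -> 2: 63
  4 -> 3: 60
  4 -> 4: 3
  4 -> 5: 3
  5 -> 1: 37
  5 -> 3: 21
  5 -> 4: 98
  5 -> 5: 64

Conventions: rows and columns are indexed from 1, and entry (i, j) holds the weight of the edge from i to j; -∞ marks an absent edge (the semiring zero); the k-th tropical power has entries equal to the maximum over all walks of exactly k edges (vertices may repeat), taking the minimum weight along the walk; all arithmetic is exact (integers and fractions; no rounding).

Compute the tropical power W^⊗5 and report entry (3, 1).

W^⊗2:
  [42, 47, 47, 79, 50]
  [33, 63, 60, 33, 33]
  [58, 65, 65, 70, 50]
  [58, 60, 60, 63, 33]
  [37, 63, 60, 64, 64]
W^⊗3:
  [47, 63, 60, 50, 50]
  [58, 60, 60, 63, 33]
  [58, 65, 65, 65, 50]
  [58, 63, 60, 60, 50]
  [58, 63, 60, 64, 64]
W^⊗4:
  [58, 60, 60, 63, 50]
  [58, 63, 60, 60, 50]
  [58, 65, 65, 65, 50]
  [58, 60, 60, 63, 50]
  [58, 63, 60, 64, 64]
W^⊗5:
  [58, 63, 60, 60, 50]
  [58, 60, 60, 63, 50]
  [58, 65, 65, 65, 50]
  [58, 63, 60, 60, 50]
  [58, 63, 60, 64, 64]
Key observation: the optimum is the walk 3->1->2->4->3->1, with weight 58 min 79 min 80 min 60 min 58 = 58.
Optimal value attained by: walk 3->1->2->4->3->1.
Answer: (W^⊗5)[3][1] = 58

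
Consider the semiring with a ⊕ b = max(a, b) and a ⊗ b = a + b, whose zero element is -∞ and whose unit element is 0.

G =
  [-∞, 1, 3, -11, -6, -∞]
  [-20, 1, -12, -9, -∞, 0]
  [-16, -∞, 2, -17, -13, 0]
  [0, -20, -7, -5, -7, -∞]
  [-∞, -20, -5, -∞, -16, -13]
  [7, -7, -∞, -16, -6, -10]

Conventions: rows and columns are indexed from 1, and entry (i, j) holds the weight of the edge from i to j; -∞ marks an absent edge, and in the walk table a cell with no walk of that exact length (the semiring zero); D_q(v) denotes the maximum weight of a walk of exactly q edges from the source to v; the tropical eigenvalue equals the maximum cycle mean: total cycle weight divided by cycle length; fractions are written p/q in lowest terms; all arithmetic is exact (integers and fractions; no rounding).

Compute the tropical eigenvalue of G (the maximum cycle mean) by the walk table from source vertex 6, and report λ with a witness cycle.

q=0: [-∞, -∞, -∞, -∞, -∞, 0]
q=1: [7, -7, -∞, -16, -6, -10]
q=2: [-3, 8, 10, -4, 1, -7]
q=3: [0, 9, 12, -1, -3, 10]
q=4: [17, 10, 14, 0, 4, 12]
q=5: [19, 18, 20, 6, 11, 14]
q=6: [21, 20, 22, 9, 13, 20]
Optimal cycle mean attained by: cycle 1->3->6->1, total 3 + 0 + 7, length 3.
Answer: λ = 10/3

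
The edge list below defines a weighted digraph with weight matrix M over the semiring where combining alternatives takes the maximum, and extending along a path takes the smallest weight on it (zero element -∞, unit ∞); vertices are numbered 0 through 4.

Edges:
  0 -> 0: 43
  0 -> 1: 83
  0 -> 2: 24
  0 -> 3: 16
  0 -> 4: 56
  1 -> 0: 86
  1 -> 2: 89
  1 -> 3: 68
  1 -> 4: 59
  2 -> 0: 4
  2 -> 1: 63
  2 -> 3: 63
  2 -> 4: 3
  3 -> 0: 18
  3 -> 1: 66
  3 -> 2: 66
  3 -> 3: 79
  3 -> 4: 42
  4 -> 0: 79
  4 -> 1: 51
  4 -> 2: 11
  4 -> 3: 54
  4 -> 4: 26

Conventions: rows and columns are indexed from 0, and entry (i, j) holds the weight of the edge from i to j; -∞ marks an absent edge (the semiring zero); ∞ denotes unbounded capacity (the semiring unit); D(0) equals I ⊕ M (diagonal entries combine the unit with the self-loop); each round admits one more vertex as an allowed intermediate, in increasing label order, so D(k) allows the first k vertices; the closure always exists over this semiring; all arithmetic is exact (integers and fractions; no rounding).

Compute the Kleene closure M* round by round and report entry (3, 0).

D(0):
  [∞, 83, 24, 16, 56]
  [86, ∞, 89, 68, 59]
  [4, 63, ∞, 63, 3]
  [18, 66, 66, ∞, 42]
  [79, 51, 11, 54, ∞]
D(1):
  [∞, 83, 24, 16, 56]
  [86, ∞, 89, 68, 59]
  [4, 63, ∞, 63, 4]
  [18, 66, 66, ∞, 42]
  [79, 79, 24, 54, ∞]
D(2):
  [∞, 83, 83, 68, 59]
  [86, ∞, 89, 68, 59]
  [63, 63, ∞, 63, 59]
  [66, 66, 66, ∞, 59]
  [79, 79, 79, 68, ∞]
D(3):
  [∞, 83, 83, 68, 59]
  [86, ∞, 89, 68, 59]
  [63, 63, ∞, 63, 59]
  [66, 66, 66, ∞, 59]
  [79, 79, 79, 68, ∞]
D(4):
  [∞, 83, 83, 68, 59]
  [86, ∞, 89, 68, 59]
  [63, 63, ∞, 63, 59]
  [66, 66, 66, ∞, 59]
  [79, 79, 79, 68, ∞]
D(5):
  [∞, 83, 83, 68, 59]
  [86, ∞, 89, 68, 59]
  [63, 63, ∞, 63, 59]
  [66, 66, 66, ∞, 59]
  [79, 79, 79, 68, ∞]
Answer: M*[3][0] = 66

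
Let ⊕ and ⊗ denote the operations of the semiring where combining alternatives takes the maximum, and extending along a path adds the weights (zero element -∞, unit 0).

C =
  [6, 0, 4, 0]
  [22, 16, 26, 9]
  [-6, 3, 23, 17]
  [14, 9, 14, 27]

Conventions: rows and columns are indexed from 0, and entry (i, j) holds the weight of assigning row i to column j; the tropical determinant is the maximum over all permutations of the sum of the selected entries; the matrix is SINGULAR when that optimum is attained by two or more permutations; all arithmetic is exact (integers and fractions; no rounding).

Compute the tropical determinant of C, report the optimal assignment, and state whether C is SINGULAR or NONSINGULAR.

σ = (0, 1, 2, 3): 6 + 16 + 23 + 27 = 72
σ = (0, 1, 3, 2): 6 + 16 + 17 + 14 = 53
σ = (0, 2, 1, 3): 6 + 26 + 3 + 27 = 62
σ = (0, 2, 3, 1): 6 + 26 + 17 + 9 = 58
σ = (0, 3, 1, 2): 6 + 9 + 3 + 14 = 32
σ = (0, 3, 2, 1): 6 + 9 + 23 + 9 = 47
σ = (1, 0, 2, 3): 0 + 22 + 23 + 27 = 72
σ = (1, 0, 3, 2): 0 + 22 + 17 + 14 = 53
σ = (1, 2, 0, 3): 0 + 26 + (-6) + 27 = 47
σ = (1, 2, 3, 0): 0 + 26 + 17 + 14 = 57
σ = (1, 3, 0, 2): 0 + 9 + (-6) + 14 = 17
σ = (1, 3, 2, 0): 0 + 9 + 23 + 14 = 46
σ = (2, 0, 1, 3): 4 + 22 + 3 + 27 = 56
σ = (2, 0, 3, 1): 4 + 22 + 17 + 9 = 52
σ = (2, 1, 0, 3): 4 + 16 + (-6) + 27 = 41
σ = (2, 1, 3, 0): 4 + 16 + 17 + 14 = 51
σ = (2, 3, 0, 1): 4 + 9 + (-6) + 9 = 16
σ = (2, 3, 1, 0): 4 + 9 + 3 + 14 = 30
σ = (3, 0, 1, 2): 0 + 22 + 3 + 14 = 39
σ = (3, 0, 2, 1): 0 + 22 + 23 + 9 = 54
σ = (3, 1, 0, 2): 0 + 16 + (-6) + 14 = 24
σ = (3, 1, 2, 0): 0 + 16 + 23 + 14 = 53
σ = (3, 2, 0, 1): 0 + 26 + (-6) + 9 = 29
σ = (3, 2, 1, 0): 0 + 26 + 3 + 14 = 43
Optimal value attained by: σ = (0, 1, 2, 3).
Answer: det⊕(C) = 72; verdict: SINGULAR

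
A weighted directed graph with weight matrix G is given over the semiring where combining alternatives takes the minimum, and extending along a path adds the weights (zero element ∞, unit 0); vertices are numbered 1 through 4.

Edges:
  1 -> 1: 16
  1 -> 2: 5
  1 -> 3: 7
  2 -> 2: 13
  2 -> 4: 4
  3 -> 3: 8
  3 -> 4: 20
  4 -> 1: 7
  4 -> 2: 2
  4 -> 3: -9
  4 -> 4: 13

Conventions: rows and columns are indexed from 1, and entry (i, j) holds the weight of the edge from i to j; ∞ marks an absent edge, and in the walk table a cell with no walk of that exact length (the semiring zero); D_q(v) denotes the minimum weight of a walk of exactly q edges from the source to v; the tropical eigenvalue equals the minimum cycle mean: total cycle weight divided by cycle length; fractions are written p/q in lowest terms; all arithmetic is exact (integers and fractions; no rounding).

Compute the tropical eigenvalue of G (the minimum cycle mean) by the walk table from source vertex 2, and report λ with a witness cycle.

q=0: [∞, 0, ∞, ∞]
q=1: [∞, 13, ∞, 4]
q=2: [11, 6, -5, 17]
q=3: [24, 16, 3, 10]
q=4: [17, 12, 1, 20]
Optimal cycle mean attained by: cycle 2->4->2, total 4 + 2, length 2.
Answer: λ = 3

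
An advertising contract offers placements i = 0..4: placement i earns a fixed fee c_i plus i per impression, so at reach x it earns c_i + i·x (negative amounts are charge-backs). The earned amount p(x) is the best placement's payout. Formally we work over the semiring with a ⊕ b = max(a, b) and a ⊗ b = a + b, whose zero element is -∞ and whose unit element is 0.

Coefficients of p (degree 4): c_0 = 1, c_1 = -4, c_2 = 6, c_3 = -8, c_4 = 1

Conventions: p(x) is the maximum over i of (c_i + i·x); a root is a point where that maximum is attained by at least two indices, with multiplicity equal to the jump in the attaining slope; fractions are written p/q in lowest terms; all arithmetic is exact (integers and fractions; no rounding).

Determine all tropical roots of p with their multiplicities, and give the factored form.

hull edge (i=0, c=1) to (i=2, c=6): slope 5/2, span 2
hull edge (i=2, c=6) to (i=4, c=1): slope -5/2, span 2
Factored form: p(x) = 1 ⊗ (x ⊕ (-5/2)) ⊗ (x ⊕ (-5/2)) ⊗ (x ⊕ 5/2) ⊗ (x ⊕ 5/2)
Answer: roots = -5/2 (mult 2), 5/2 (mult 2)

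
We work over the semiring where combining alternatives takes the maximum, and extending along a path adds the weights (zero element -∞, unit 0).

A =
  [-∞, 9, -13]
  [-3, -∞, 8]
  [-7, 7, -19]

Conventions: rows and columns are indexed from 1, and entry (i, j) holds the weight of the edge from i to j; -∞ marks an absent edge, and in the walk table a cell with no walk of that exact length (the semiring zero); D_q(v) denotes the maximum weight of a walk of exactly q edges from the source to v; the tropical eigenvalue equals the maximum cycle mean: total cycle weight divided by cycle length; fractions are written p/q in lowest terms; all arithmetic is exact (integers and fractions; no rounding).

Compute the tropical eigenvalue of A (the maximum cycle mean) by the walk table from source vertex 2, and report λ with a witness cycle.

q=0: [-∞, 0, -∞]
q=1: [-3, -∞, 8]
q=2: [1, 15, -11]
q=3: [12, 10, 23]
Optimal cycle mean attained by: cycle 2->3->2, total 8 + 7, length 2.
Answer: λ = 15/2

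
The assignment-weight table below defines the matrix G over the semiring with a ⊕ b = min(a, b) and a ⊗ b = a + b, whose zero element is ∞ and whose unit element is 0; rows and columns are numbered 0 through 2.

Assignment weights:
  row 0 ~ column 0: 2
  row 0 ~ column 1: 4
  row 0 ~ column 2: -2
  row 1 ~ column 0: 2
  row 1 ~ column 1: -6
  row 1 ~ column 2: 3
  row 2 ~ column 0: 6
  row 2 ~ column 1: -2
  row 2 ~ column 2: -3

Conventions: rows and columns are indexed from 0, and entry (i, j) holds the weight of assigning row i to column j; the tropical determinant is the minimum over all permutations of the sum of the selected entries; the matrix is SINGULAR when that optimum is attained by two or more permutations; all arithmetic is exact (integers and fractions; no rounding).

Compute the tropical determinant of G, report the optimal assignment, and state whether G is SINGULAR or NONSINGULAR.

σ = (0, 1, 2): 2 + (-6) + (-3) = -7
σ = (0, 2, 1): 2 + 3 + (-2) = 3
σ = (1, 0, 2): 4 + 2 + (-3) = 3
σ = (1, 2, 0): 4 + 3 + 6 = 13
σ = (2, 0, 1): (-2) + 2 + (-2) = -2
σ = (2, 1, 0): (-2) + (-6) + 6 = -2
Optimal value attained by: σ = (0, 1, 2).
Answer: det⊕(G) = -7; verdict: NONSINGULAR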